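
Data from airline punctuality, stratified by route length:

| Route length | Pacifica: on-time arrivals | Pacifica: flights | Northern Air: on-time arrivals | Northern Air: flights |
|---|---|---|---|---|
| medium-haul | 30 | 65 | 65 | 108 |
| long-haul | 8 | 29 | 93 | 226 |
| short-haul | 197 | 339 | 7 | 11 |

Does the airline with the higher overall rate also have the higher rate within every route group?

Medium-haul: Pacifica 30/65 = 46.2%, Northern Air 65/108 = 60.2% → Northern Air
Long-haul: Pacifica 8/29 = 27.6%, Northern Air 93/226 = 41.2% → Northern Air
Short-haul: Pacifica 197/339 = 58.1%, Northern Air 7/11 = 63.6% → Northern Air
Overall: Pacifica 235/433 = 54.3%, Northern Air 165/345 = 47.8% → Pacifica
Northern Air wins each route group but Pacifica wins overall — the comparison reverses. Northern Air's flights skew toward long-haul, which has a lower base rate.

No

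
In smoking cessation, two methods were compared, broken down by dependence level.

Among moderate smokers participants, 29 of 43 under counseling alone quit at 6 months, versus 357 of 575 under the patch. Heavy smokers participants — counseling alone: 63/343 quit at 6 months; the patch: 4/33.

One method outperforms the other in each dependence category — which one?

Moderate smokers: counseling alone 29/43 = 67.4%, the patch 357/575 = 62.1% → counseling alone
Heavy smokers: counseling alone 63/343 = 18.4%, the patch 4/33 = 12.1% → counseling alone
Counseling alone has the higher rate in both groups.

counseling alone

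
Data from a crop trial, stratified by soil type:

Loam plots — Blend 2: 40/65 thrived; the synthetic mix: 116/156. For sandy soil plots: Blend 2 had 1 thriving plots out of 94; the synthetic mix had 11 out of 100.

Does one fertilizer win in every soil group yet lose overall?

Loam: Blend 2 40/65 = 61.5%, the synthetic mix 116/156 = 74.4% → the synthetic mix
Sandy soil: Blend 2 1/94 = 1.1%, the synthetic mix 11/100 = 11.0% → the synthetic mix
Overall: Blend 2 41/159 = 25.8%, the synthetic mix 127/256 = 49.6% → the synthetic mix
The synthetic mix wins overall and in every soil group — no reversal.

No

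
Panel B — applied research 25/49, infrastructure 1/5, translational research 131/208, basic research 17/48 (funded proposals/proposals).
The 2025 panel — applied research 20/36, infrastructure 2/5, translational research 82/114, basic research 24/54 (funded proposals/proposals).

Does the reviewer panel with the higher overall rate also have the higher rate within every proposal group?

Applied research: Panel B 25/49 = 51.0%, the 2025 panel 20/36 = 55.6% → the 2025 panel
Infrastructure: Panel B 1/5 = 20.0%, the 2025 panel 2/5 = 40.0% → the 2025 panel
Translational research: Panel B 131/208 = 63.0%, the 2025 panel 82/114 = 71.9% → the 2025 panel
Basic research: Panel B 17/48 = 35.4%, the 2025 panel 24/54 = 44.4% → the 2025 panel
Overall: Panel B 174/310 = 56.1%, the 2025 panel 128/209 = 61.2% → the 2025 panel
The 2025 panel wins overall and in every proposal group — no reversal.

Yes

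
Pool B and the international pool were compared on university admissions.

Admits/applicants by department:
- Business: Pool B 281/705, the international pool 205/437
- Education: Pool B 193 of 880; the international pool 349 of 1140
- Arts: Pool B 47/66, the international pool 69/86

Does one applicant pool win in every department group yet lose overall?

No

Business: Pool B 281/705 = 39.9%, the international pool 205/437 = 46.9% → the international pool
Education: Pool B 193/880 = 21.9%, the international pool 349/1140 = 30.6% → the international pool
Arts: Pool B 47/66 = 71.2%, the international pool 69/86 = 80.2% → the international pool
Overall: Pool B 521/1651 = 31.6%, the international pool 623/1663 = 37.5% → the international pool
The international pool wins overall and in every department group — no reversal.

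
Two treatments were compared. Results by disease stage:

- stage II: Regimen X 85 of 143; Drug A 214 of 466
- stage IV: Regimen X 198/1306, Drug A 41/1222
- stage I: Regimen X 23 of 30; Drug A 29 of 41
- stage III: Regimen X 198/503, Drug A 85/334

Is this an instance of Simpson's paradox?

No

Stage II: Regimen X 85/143 = 59.4%, Drug A 214/466 = 45.9% → Regimen X
Stage IV: Regimen X 198/1306 = 15.2%, Drug A 41/1222 = 3.4% → Regimen X
Stage I: Regimen X 23/30 = 76.7%, Drug A 29/41 = 70.7% → Regimen X
Stage III: Regimen X 198/503 = 39.4%, Drug A 85/334 = 25.4% → Regimen X
Overall: Regimen X 504/1982 = 25.4%, Drug A 369/2063 = 17.9% → Regimen X
Regimen X wins overall and in every disease group — no reversal.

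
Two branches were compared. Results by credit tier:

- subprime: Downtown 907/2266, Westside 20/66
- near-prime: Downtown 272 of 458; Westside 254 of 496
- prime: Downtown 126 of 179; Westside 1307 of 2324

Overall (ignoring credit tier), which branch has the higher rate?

Westside

Subprime: Downtown 907/2266 = 40.0%, Westside 20/66 = 30.3% → Downtown
Near-prime: Downtown 272/458 = 59.4%, Westside 254/496 = 51.2% → Downtown
Prime: Downtown 126/179 = 70.4%, Westside 1307/2324 = 56.2% → Downtown
Overall: Downtown 1305/2903 = 45.0%, Westside 1581/2886 = 54.8% → Westside
(Downtown wins every credit group but Westside wins overall — Downtown's applications skew toward the low-rate subprime group.)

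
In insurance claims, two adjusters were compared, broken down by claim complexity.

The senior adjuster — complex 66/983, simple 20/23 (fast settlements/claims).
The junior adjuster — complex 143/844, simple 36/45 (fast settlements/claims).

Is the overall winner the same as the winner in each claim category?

Complex: the senior adjuster 66/983 = 6.7%, the junior adjuster 143/844 = 16.9% → the junior adjuster
Simple: the senior adjuster 20/23 = 87.0%, the junior adjuster 36/45 = 80.0% → the senior adjuster
Overall: the senior adjuster 86/1006 = 8.5%, the junior adjuster 179/889 = 20.1% → the junior adjuster
Neither sweeps: the senior adjuster wins 1 of 2 groups, the junior adjuster wins 1. The junior adjuster wins overall but not every group — no Simpson reversal.

No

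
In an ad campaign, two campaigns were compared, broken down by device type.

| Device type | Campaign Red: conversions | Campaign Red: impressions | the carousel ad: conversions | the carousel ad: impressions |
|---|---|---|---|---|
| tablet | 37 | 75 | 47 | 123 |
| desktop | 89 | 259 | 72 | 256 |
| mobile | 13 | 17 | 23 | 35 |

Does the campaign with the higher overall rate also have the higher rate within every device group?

Yes

Tablet: Campaign Red 37/75 = 49.3%, the carousel ad 47/123 = 38.2% → Campaign Red
Desktop: Campaign Red 89/259 = 34.4%, the carousel ad 72/256 = 28.1% → Campaign Red
Mobile: Campaign Red 13/17 = 76.5%, the carousel ad 23/35 = 65.7% → Campaign Red
Overall: Campaign Red 139/351 = 39.6%, the carousel ad 142/414 = 34.3% → Campaign Red
Campaign Red wins overall and in every device group — no reversal.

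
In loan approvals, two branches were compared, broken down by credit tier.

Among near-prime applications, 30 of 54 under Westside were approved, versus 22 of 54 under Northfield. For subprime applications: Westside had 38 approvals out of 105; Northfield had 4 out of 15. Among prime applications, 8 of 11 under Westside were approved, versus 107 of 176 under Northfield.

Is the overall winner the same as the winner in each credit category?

No

Near-prime: Westside 30/54 = 55.6%, Northfield 22/54 = 40.7% → Westside
Subprime: Westside 38/105 = 36.2%, Northfield 4/15 = 26.7% → Westside
Prime: Westside 8/11 = 72.7%, Northfield 107/176 = 60.8% → Westside
Overall: Westside 76/170 = 44.7%, Northfield 133/245 = 54.3% → Northfield
Westside wins each credit group but Northfield wins overall — the comparison reverses. Westside's applications skew toward subprime, which has a lower base rate.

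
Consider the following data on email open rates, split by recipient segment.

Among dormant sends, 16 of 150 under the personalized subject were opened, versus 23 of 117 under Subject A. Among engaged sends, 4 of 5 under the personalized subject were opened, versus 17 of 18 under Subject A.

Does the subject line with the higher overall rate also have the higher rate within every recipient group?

Dormant: the personalized subject 16/150 = 10.7%, Subject A 23/117 = 19.7% → Subject A
Engaged: the personalized subject 4/5 = 80.0%, Subject A 17/18 = 94.4% → Subject A
Overall: the personalized subject 20/155 = 12.9%, Subject A 40/135 = 29.6% → Subject A
Subject A wins overall and in every recipient group — no reversal.

Yes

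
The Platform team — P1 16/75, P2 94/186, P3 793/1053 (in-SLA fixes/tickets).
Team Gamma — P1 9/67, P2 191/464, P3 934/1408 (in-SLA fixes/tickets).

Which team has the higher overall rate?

P1: the Platform team 16/75 = 21.3%, Team Gamma 9/67 = 13.4% → the Platform team
P2: the Platform team 94/186 = 50.5%, Team Gamma 191/464 = 41.2% → the Platform team
P3: the Platform team 793/1053 = 75.3%, Team Gamma 934/1408 = 66.3% → the Platform team
Overall: the Platform team 903/1314 = 68.7%, Team Gamma 1134/1939 = 58.5% → the Platform team

the Platform team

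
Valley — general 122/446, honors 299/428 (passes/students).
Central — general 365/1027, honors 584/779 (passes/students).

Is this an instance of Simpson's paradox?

No

General: Valley 122/446 = 27.4%, Central 365/1027 = 35.5% → Central
Honors: Valley 299/428 = 69.9%, Central 584/779 = 75.0% → Central
Overall: Valley 421/874 = 48.2%, Central 949/1806 = 52.5% → Central
Central wins overall and in every student group — no reversal.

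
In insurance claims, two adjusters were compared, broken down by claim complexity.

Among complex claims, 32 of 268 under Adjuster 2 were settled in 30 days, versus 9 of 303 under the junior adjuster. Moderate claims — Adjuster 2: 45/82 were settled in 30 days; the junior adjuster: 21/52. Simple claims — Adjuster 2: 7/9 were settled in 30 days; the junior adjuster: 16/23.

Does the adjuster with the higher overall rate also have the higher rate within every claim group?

Yes

Complex: Adjuster 2 32/268 = 11.9%, the junior adjuster 9/303 = 3.0% → Adjuster 2
Moderate: Adjuster 2 45/82 = 54.9%, the junior adjuster 21/52 = 40.4% → Adjuster 2
Simple: Adjuster 2 7/9 = 77.8%, the junior adjuster 16/23 = 69.6% → Adjuster 2
Overall: Adjuster 2 84/359 = 23.4%, the junior adjuster 46/378 = 12.2% → Adjuster 2
Adjuster 2 wins overall and in every claim group — no reversal.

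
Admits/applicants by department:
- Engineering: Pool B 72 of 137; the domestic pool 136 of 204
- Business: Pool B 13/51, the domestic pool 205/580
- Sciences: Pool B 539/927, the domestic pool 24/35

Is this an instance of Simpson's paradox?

Engineering: Pool B 72/137 = 52.6%, the domestic pool 136/204 = 66.7% → the domestic pool
Business: Pool B 13/51 = 25.5%, the domestic pool 205/580 = 35.3% → the domestic pool
Sciences: Pool B 539/927 = 58.1%, the domestic pool 24/35 = 68.6% → the domestic pool
Overall: Pool B 624/1115 = 56.0%, the domestic pool 365/819 = 44.6% → Pool B
The domestic pool wins each department group but Pool B wins overall — the comparison reverses. The domestic pool's applicants skew toward Business, which has a lower base rate.

Yes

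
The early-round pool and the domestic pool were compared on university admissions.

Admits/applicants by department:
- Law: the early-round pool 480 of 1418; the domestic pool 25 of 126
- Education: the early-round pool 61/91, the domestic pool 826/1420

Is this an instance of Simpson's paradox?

Yes

Law: the early-round pool 480/1418 = 33.9%, the domestic pool 25/126 = 19.8% → the early-round pool
Education: the early-round pool 61/91 = 67.0%, the domestic pool 826/1420 = 58.2% → the early-round pool
Overall: the early-round pool 541/1509 = 35.9%, the domestic pool 851/1546 = 55.0% → the domestic pool
The early-round pool wins each department group but the domestic pool wins overall — the comparison reverses. The early-round pool's applicants skew toward Law, which has a lower base rate.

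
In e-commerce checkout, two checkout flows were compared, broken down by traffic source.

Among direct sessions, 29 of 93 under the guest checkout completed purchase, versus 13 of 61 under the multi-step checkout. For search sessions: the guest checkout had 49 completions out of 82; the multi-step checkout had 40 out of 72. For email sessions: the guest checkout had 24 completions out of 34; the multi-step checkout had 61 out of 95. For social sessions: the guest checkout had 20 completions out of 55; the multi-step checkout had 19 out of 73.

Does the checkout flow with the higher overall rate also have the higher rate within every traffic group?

Yes

Direct: the guest checkout 29/93 = 31.2%, the multi-step checkout 13/61 = 21.3% → the guest checkout
Search: the guest checkout 49/82 = 59.8%, the multi-step checkout 40/72 = 55.6% → the guest checkout
Email: the guest checkout 24/34 = 70.6%, the multi-step checkout 61/95 = 64.2% → the guest checkout
Social: the guest checkout 20/55 = 36.4%, the multi-step checkout 19/73 = 26.0% → the guest checkout
Overall: the guest checkout 122/264 = 46.2%, the multi-step checkout 133/301 = 44.2% → the guest checkout
The guest checkout wins overall and in every traffic group — no reversal.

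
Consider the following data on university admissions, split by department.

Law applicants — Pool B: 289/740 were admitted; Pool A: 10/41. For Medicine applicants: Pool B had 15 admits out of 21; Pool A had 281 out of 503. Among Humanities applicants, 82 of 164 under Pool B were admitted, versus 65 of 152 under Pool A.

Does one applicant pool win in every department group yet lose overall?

Law: Pool B 289/740 = 39.1%, Pool A 10/41 = 24.4% → Pool B
Medicine: Pool B 15/21 = 71.4%, Pool A 281/503 = 55.9% → Pool B
Humanities: Pool B 82/164 = 50.0%, Pool A 65/152 = 42.8% → Pool B
Overall: Pool B 386/925 = 41.7%, Pool A 356/696 = 51.1% → Pool A
Pool B wins each department group but Pool A wins overall — the comparison reverses. Pool B's applicants skew toward Law, which has a lower base rate.

Yes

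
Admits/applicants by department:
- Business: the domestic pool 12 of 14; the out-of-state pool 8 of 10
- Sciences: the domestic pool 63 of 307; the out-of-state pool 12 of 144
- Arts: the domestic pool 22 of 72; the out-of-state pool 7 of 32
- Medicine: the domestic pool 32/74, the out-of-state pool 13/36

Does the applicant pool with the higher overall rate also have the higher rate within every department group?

Business: the domestic pool 12/14 = 85.7%, the out-of-state pool 8/10 = 80.0% → the domestic pool
Sciences: the domestic pool 63/307 = 20.5%, the out-of-state pool 12/144 = 8.3% → the domestic pool
Arts: the domestic pool 22/72 = 30.6%, the out-of-state pool 7/32 = 21.9% → the domestic pool
Medicine: the domestic pool 32/74 = 43.2%, the out-of-state pool 13/36 = 36.1% → the domestic pool
Overall: the domestic pool 129/467 = 27.6%, the out-of-state pool 40/222 = 18.0% → the domestic pool
The domestic pool wins overall and in every department group — no reversal.

Yes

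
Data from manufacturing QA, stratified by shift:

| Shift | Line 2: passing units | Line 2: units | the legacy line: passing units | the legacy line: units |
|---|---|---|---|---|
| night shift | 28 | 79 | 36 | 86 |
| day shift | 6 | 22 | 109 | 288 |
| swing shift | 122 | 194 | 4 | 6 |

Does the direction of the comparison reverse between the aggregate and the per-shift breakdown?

Night shift: Line 2 28/79 = 35.4%, the legacy line 36/86 = 41.9% → the legacy line
Day shift: Line 2 6/22 = 27.3%, the legacy line 109/288 = 37.8% → the legacy line
Swing shift: Line 2 122/194 = 62.9%, the legacy line 4/6 = 66.7% → the legacy line
Overall: Line 2 156/295 = 52.9%, the legacy line 149/380 = 39.2% → Line 2
The legacy line wins each shift group but Line 2 wins overall — the comparison reverses. The legacy line's units skew toward day shift, which has a lower base rate.

Yes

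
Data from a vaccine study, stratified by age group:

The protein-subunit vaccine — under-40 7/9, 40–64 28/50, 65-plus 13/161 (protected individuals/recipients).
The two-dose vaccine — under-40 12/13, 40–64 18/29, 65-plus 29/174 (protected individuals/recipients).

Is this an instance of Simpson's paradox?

Under-40: the protein-subunit vaccine 7/9 = 77.8%, the two-dose vaccine 12/13 = 92.3% → the two-dose vaccine
40–64: the protein-subunit vaccine 28/50 = 56.0%, the two-dose vaccine 18/29 = 62.1% → the two-dose vaccine
65-plus: the protein-subunit vaccine 13/161 = 8.1%, the two-dose vaccine 29/174 = 16.7% → the two-dose vaccine
Overall: the protein-subunit vaccine 48/220 = 21.8%, the two-dose vaccine 59/216 = 27.3% → the two-dose vaccine
The two-dose vaccine wins overall and in every age group — no reversal.

No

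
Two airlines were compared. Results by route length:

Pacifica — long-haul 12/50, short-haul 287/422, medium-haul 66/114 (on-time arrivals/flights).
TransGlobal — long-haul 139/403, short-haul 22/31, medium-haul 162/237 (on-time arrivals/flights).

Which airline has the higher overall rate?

Pacifica

Long-haul: Pacifica 12/50 = 24.0%, TransGlobal 139/403 = 34.5% → TransGlobal
Short-haul: Pacifica 287/422 = 68.0%, TransGlobal 22/31 = 71.0% → TransGlobal
Medium-haul: Pacifica 66/114 = 57.9%, TransGlobal 162/237 = 68.4% → TransGlobal
Overall: Pacifica 365/586 = 62.3%, TransGlobal 323/671 = 48.1% → Pacifica
(TransGlobal wins every route group but Pacifica wins overall — TransGlobal's flights skew toward the low-rate long-haul group.)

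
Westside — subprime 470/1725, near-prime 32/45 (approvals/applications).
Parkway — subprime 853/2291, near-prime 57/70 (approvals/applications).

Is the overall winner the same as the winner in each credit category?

Yes

Subprime: Westside 470/1725 = 27.2%, Parkway 853/2291 = 37.2% → Parkway
Near-prime: Westside 32/45 = 71.1%, Parkway 57/70 = 81.4% → Parkway
Overall: Westside 502/1770 = 28.4%, Parkway 910/2361 = 38.5% → Parkway
Parkway wins overall and in every credit group — no reversal.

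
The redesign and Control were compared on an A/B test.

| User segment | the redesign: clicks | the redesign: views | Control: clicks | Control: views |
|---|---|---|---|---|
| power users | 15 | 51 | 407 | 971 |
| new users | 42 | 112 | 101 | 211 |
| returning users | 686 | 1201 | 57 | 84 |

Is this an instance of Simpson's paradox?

Yes

Power users: the redesign 15/51 = 29.4%, Control 407/971 = 41.9% → Control
New users: the redesign 42/112 = 37.5%, Control 101/211 = 47.9% → Control
Returning users: the redesign 686/1201 = 57.1%, Control 57/84 = 67.9% → Control
Overall: the redesign 743/1364 = 54.5%, Control 565/1266 = 44.6% → the redesign
Control wins each user group but the redesign wins overall — the comparison reverses. Control's views skew toward power users, which has a lower base rate.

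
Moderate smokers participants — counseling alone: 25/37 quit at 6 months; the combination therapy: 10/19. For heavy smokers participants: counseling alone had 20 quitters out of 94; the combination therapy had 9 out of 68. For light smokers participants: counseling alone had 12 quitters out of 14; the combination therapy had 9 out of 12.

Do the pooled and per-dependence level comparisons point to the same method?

Yes

Moderate smokers: counseling alone 25/37 = 67.6%, the combination therapy 10/19 = 52.6% → counseling alone
Heavy smokers: counseling alone 20/94 = 21.3%, the combination therapy 9/68 = 13.2% → counseling alone
Light smokers: counseling alone 12/14 = 85.7%, the combination therapy 9/12 = 75.0% → counseling alone
Overall: counseling alone 57/145 = 39.3%, the combination therapy 28/99 = 28.3% → counseling alone
Counseling alone wins overall and in every dependence group — no reversal.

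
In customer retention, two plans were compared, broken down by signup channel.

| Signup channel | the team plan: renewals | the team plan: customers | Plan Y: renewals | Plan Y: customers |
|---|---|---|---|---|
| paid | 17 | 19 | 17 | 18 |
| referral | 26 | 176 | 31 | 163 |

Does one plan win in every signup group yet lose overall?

Paid: the team plan 17/19 = 89.5%, Plan Y 17/18 = 94.4% → Plan Y
Referral: the team plan 26/176 = 14.8%, Plan Y 31/163 = 19.0% → Plan Y
Overall: the team plan 43/195 = 22.1%, Plan Y 48/181 = 26.5% → Plan Y
Plan Y wins overall and in every signup group — no reversal.

No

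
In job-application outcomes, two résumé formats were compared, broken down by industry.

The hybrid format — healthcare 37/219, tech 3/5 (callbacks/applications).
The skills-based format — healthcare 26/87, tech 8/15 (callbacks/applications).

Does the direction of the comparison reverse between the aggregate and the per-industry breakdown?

Healthcare: the hybrid format 37/219 = 16.9%, the skills-based format 26/87 = 29.9% → the skills-based format
Tech: the hybrid format 3/5 = 60.0%, the skills-based format 8/15 = 53.3% → the hybrid format
Overall: the hybrid format 40/224 = 17.9%, the skills-based format 34/102 = 33.3% → the skills-based format
Neither sweeps: the hybrid format wins 1 of 2 groups, the skills-based format wins 1. The skills-based format wins overall but not every group — no Simpson reversal.

No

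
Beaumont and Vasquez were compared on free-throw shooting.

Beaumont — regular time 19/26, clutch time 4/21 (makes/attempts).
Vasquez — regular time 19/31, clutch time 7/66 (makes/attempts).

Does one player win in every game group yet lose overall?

Regular time: Beaumont 19/26 = 73.1%, Vasquez 19/31 = 61.3% → Beaumont
Clutch time: Beaumont 4/21 = 19.0%, Vasquez 7/66 = 10.6% → Beaumont
Overall: Beaumont 23/47 = 48.9%, Vasquez 26/97 = 26.8% → Beaumont
Beaumont wins overall and in every game group — no reversal.

No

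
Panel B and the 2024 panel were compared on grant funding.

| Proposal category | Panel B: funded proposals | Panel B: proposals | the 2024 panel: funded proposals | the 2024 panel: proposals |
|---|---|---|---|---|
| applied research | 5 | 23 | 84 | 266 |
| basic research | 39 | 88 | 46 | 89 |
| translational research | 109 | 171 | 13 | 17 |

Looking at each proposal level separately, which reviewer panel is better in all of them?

Applied research: Panel B 5/23 = 21.7%, the 2024 panel 84/266 = 31.6% → the 2024 panel
Basic research: Panel B 39/88 = 44.3%, the 2024 panel 46/89 = 51.7% → the 2024 panel
Translational research: Panel B 109/171 = 63.7%, the 2024 panel 13/17 = 76.5% → the 2024 panel
The 2024 panel has the higher rate in all 3 groups.

the 2024 panel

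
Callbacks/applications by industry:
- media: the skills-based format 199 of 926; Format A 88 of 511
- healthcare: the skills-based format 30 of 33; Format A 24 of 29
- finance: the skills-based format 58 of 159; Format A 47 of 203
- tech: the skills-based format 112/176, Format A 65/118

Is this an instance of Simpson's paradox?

No

Media: the skills-based format 199/926 = 21.5%, Format A 88/511 = 17.2% → the skills-based format
Healthcare: the skills-based format 30/33 = 90.9%, Format A 24/29 = 82.8% → the skills-based format
Finance: the skills-based format 58/159 = 36.5%, Format A 47/203 = 23.2% → the skills-based format
Tech: the skills-based format 112/176 = 63.6%, Format A 65/118 = 55.1% → the skills-based format
Overall: the skills-based format 399/1294 = 30.8%, Format A 224/861 = 26.0% → the skills-based format
The skills-based format wins overall and in every industry group — no reversal.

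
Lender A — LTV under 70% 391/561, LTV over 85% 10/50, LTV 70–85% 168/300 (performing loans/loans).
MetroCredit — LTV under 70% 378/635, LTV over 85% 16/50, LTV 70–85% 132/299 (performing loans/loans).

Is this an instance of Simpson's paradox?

LTV under 70%: Lender A 391/561 = 69.7%, MetroCredit 378/635 = 59.5% → Lender A
LTV over 85%: Lender A 10/50 = 20.0%, MetroCredit 16/50 = 32.0% → MetroCredit
LTV 70–85%: Lender A 168/300 = 56.0%, MetroCredit 132/299 = 44.1% → Lender A
Overall: Lender A 569/911 = 62.5%, MetroCredit 526/984 = 53.5% → Lender A
Neither sweeps: Lender A wins 2 of 3 groups, MetroCredit wins 1. Lender A wins overall but not every group — no Simpson reversal.

No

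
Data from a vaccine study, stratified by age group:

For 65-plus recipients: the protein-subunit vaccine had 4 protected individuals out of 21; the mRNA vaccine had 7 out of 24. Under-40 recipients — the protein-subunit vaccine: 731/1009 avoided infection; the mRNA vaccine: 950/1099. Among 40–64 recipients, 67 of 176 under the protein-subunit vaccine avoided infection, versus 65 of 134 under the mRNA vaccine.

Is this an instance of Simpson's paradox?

No

65-plus: the protein-subunit vaccine 4/21 = 19.0%, the mRNA vaccine 7/24 = 29.2% → the mRNA vaccine
Under-40: the protein-subunit vaccine 731/1009 = 72.4%, the mRNA vaccine 950/1099 = 86.4% → the mRNA vaccine
40–64: the protein-subunit vaccine 67/176 = 38.1%, the mRNA vaccine 65/134 = 48.5% → the mRNA vaccine
Overall: the protein-subunit vaccine 802/1206 = 66.5%, the mRNA vaccine 1022/1257 = 81.3% → the mRNA vaccine
The mRNA vaccine wins overall and in every age group — no reversal.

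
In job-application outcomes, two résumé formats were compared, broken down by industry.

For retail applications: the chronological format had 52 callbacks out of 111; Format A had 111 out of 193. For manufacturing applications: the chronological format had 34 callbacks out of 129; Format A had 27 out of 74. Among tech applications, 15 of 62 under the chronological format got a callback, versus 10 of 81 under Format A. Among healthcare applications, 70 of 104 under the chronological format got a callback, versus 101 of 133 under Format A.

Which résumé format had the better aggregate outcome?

Retail: the chronological format 52/111 = 46.8%, Format A 111/193 = 57.5% → Format A
Manufacturing: the chronological format 34/129 = 26.4%, Format A 27/74 = 36.5% → Format A
Tech: the chronological format 15/62 = 24.2%, Format A 10/81 = 12.3% → the chronological format
Healthcare: the chronological format 70/104 = 67.3%, Format A 101/133 = 75.9% → Format A
Overall: the chronological format 171/406 = 42.1%, Format A 249/481 = 51.8% → Format A
(Neither sweeps every industry group, but Format A has the higher pooled rate.)

Format A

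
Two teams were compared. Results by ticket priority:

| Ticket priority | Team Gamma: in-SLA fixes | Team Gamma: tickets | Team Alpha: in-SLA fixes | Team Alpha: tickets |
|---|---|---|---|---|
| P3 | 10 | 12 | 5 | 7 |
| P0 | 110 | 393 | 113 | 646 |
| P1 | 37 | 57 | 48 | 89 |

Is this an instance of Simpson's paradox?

No

P3: Team Gamma 10/12 = 83.3%, Team Alpha 5/7 = 71.4% → Team Gamma
P0: Team Gamma 110/393 = 28.0%, Team Alpha 113/646 = 17.5% → Team Gamma
P1: Team Gamma 37/57 = 64.9%, Team Alpha 48/89 = 53.9% → Team Gamma
Overall: Team Gamma 157/462 = 34.0%, Team Alpha 166/742 = 22.4% → Team Gamma
Team Gamma wins overall and in every ticket group — no reversal.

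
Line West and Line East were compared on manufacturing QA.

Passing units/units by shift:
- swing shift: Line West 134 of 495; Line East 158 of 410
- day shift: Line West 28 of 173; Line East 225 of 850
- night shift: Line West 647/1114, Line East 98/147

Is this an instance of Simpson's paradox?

Swing shift: Line West 134/495 = 27.1%, Line East 158/410 = 38.5% → Line East
Day shift: Line West 28/173 = 16.2%, Line East 225/850 = 26.5% → Line East
Night shift: Line West 647/1114 = 58.1%, Line East 98/147 = 66.7% → Line East
Overall: Line West 809/1782 = 45.4%, Line East 481/1407 = 34.2% → Line West
Line East wins each shift group but Line West wins overall — the comparison reverses. Line East's units skew toward day shift, which has a lower base rate.

Yes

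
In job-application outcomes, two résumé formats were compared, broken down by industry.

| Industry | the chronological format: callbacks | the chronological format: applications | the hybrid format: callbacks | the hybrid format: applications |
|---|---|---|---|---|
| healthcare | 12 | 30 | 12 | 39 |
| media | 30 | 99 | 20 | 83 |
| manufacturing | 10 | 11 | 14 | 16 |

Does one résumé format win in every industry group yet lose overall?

No

Healthcare: the chronological format 12/30 = 40.0%, the hybrid format 12/39 = 30.8% → the chronological format
Media: the chronological format 30/99 = 30.3%, the hybrid format 20/83 = 24.1% → the chronological format
Manufacturing: the chronological format 10/11 = 90.9%, the hybrid format 14/16 = 87.5% → the chronological format
Overall: the chronological format 52/140 = 37.1%, the hybrid format 46/138 = 33.3% → the chronological format
The chronological format wins overall and in every industry group — no reversal.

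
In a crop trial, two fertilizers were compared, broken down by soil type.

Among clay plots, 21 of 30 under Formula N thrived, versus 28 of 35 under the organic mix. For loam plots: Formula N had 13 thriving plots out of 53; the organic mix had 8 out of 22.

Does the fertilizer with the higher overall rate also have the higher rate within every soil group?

Clay: Formula N 21/30 = 70.0%, the organic mix 28/35 = 80.0% → the organic mix
Loam: Formula N 13/53 = 24.5%, the organic mix 8/22 = 36.4% → the organic mix
Overall: Formula N 34/83 = 41.0%, the organic mix 36/57 = 63.2% → the organic mix
The organic mix wins overall and in every soil group — no reversal.

Yes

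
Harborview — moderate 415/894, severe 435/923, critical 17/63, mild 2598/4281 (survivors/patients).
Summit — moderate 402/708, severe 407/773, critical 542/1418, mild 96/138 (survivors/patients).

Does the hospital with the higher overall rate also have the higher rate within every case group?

No

Moderate: Harborview 415/894 = 46.4%, Summit 402/708 = 56.8% → Summit
Severe: Harborview 435/923 = 47.1%, Summit 407/773 = 52.7% → Summit
Critical: Harborview 17/63 = 27.0%, Summit 542/1418 = 38.2% → Summit
Mild: Harborview 2598/4281 = 60.7%, Summit 96/138 = 69.6% → Summit
Overall: Harborview 3465/6161 = 56.2%, Summit 1447/3037 = 47.6% → Harborview
Summit wins each case group but Harborview wins overall — the comparison reverses. Summit's patients skew toward critical, which has a lower base rate.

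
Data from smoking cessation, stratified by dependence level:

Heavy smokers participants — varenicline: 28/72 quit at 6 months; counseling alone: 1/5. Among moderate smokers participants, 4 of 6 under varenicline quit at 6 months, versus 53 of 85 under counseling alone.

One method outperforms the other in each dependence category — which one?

varenicline

Heavy smokers: varenicline 28/72 = 38.9%, counseling alone 1/5 = 20.0% → varenicline
Moderate smokers: varenicline 4/6 = 66.7%, counseling alone 53/85 = 62.4% → varenicline
Varenicline has the higher rate in both groups.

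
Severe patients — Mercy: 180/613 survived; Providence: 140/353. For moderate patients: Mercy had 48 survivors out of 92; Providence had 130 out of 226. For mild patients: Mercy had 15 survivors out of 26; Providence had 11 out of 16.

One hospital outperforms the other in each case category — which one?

Severe: Mercy 180/613 = 29.4%, Providence 140/353 = 39.7% → Providence
Moderate: Mercy 48/92 = 52.2%, Providence 130/226 = 57.5% → Providence
Mild: Mercy 15/26 = 57.7%, Providence 11/16 = 68.8% → Providence
Providence has the higher rate in all 3 groups.

Providence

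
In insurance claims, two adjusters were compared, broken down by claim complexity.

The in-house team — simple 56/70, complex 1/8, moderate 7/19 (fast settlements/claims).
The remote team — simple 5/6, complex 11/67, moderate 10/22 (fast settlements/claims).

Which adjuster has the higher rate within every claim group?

Simple: the in-house team 56/70 = 80.0%, the remote team 5/6 = 83.3% → the remote team
Complex: the in-house team 1/8 = 12.5%, the remote team 11/67 = 16.4% → the remote team
Moderate: the in-house team 7/19 = 36.8%, the remote team 10/22 = 45.5% → the remote team
The remote team has the higher rate in all 3 groups.

the remote team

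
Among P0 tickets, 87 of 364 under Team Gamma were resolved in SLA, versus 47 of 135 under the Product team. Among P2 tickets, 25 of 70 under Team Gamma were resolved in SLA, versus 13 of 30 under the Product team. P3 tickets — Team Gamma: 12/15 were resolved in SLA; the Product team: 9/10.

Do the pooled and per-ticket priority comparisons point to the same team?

Yes

P0: Team Gamma 87/364 = 23.9%, the Product team 47/135 = 34.8% → the Product team
P2: Team Gamma 25/70 = 35.7%, the Product team 13/30 = 43.3% → the Product team
P3: Team Gamma 12/15 = 80.0%, the Product team 9/10 = 90.0% → the Product team
Overall: Team Gamma 124/449 = 27.6%, the Product team 69/175 = 39.4% → the Product team
The Product team wins overall and in every ticket group — no reversal.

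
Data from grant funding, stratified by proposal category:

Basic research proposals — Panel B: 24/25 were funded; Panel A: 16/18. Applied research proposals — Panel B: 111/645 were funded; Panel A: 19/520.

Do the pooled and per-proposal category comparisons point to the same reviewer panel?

Basic research: Panel B 24/25 = 96.0%, Panel A 16/18 = 88.9% → Panel B
Applied research: Panel B 111/645 = 17.2%, Panel A 19/520 = 3.7% → Panel B
Overall: Panel B 135/670 = 20.1%, Panel A 35/538 = 6.5% → Panel B
Panel B wins overall and in every proposal group — no reversal.

Yes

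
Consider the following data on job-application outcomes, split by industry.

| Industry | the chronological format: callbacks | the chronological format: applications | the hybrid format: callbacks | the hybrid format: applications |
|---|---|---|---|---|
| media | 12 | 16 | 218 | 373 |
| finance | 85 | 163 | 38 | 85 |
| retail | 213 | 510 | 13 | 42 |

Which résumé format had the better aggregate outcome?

Media: the chronological format 12/16 = 75.0%, the hybrid format 218/373 = 58.4% → the chronological format
Finance: the chronological format 85/163 = 52.1%, the hybrid format 38/85 = 44.7% → the chronological format
Retail: the chronological format 213/510 = 41.8%, the hybrid format 13/42 = 31.0% → the chronological format
Overall: the chronological format 310/689 = 45.0%, the hybrid format 269/500 = 53.8% → the hybrid format
(The chronological format wins every industry group but the hybrid format wins overall — the chronological format's applications skew toward the low-rate retail group.)

the hybrid format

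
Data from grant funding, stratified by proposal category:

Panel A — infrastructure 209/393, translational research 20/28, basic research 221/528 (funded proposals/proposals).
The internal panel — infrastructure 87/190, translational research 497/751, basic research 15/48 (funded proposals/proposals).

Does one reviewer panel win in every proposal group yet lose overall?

Infrastructure: Panel A 209/393 = 53.2%, the internal panel 87/190 = 45.8% → Panel A
Translational research: Panel A 20/28 = 71.4%, the internal panel 497/751 = 66.2% → Panel A
Basic research: Panel A 221/528 = 41.9%, the internal panel 15/48 = 31.2% → Panel A
Overall: Panel A 450/949 = 47.4%, the internal panel 599/989 = 60.6% → the internal panel
Panel A wins each proposal group but the internal panel wins overall — the comparison reverses. Panel A's proposals skew toward basic research, which has a lower base rate.

Yes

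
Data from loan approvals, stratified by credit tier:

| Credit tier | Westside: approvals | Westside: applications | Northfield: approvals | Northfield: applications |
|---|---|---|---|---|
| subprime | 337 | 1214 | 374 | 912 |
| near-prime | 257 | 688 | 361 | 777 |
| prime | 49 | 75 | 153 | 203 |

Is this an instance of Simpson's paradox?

No

Subprime: Westside 337/1214 = 27.8%, Northfield 374/912 = 41.0% → Northfield
Near-prime: Westside 257/688 = 37.4%, Northfield 361/777 = 46.5% → Northfield
Prime: Westside 49/75 = 65.3%, Northfield 153/203 = 75.4% → Northfield
Overall: Westside 643/1977 = 32.5%, Northfield 888/1892 = 46.9% → Northfield
Northfield wins overall and in every credit group — no reversal.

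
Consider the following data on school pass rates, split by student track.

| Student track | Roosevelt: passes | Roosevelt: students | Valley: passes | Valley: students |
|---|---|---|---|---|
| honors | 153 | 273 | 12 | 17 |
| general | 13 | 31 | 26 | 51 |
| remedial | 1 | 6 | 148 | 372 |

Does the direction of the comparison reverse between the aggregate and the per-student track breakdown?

Honors: Roosevelt 153/273 = 56.0%, Valley 12/17 = 70.6% → Valley
General: Roosevelt 13/31 = 41.9%, Valley 26/51 = 51.0% → Valley
Remedial: Roosevelt 1/6 = 16.7%, Valley 148/372 = 39.8% → Valley
Overall: Roosevelt 167/310 = 53.9%, Valley 186/440 = 42.3% → Roosevelt
Valley wins each student group but Roosevelt wins overall — the comparison reverses. Valley's students skew toward remedial, which has a lower base rate.

Yes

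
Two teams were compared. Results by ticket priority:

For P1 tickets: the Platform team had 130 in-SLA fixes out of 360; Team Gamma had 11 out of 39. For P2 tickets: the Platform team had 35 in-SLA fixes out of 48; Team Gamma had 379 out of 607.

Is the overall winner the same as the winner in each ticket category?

P1: the Platform team 130/360 = 36.1%, Team Gamma 11/39 = 28.2% → the Platform team
P2: the Platform team 35/48 = 72.9%, Team Gamma 379/607 = 62.4% → the Platform team
Overall: the Platform team 165/408 = 40.4%, Team Gamma 390/646 = 60.4% → Team Gamma
The Platform team wins each ticket group but Team Gamma wins overall — the comparison reverses. The Platform team's tickets skew toward P1, which has a lower base rate.

No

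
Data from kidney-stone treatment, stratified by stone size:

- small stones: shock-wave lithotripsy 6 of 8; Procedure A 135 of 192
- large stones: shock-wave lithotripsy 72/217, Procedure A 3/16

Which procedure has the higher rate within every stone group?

shock-wave lithotripsy

Small stones: shock-wave lithotripsy 6/8 = 75.0%, Procedure A 135/192 = 70.3% → shock-wave lithotripsy
Large stones: shock-wave lithotripsy 72/217 = 33.2%, Procedure A 3/16 = 18.8% → shock-wave lithotripsy
Shock-wave lithotripsy has the higher rate in both groups.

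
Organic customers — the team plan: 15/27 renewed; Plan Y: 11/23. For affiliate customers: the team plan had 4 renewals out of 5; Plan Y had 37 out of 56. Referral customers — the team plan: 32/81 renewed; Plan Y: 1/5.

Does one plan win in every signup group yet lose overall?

Yes

Organic: the team plan 15/27 = 55.6%, Plan Y 11/23 = 47.8% → the team plan
Affiliate: the team plan 4/5 = 80.0%, Plan Y 37/56 = 66.1% → the team plan
Referral: the team plan 32/81 = 39.5%, Plan Y 1/5 = 20.0% → the team plan
Overall: the team plan 51/113 = 45.1%, Plan Y 49/84 = 58.3% → Plan Y
The team plan wins each signup group but Plan Y wins overall — the comparison reverses. The team plan's customers skew toward referral, which has a lower base rate.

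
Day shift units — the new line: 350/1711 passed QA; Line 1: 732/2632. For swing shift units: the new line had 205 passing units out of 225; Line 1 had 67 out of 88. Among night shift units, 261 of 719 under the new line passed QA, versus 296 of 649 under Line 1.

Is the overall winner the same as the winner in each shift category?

No

Day shift: the new line 350/1711 = 20.5%, Line 1 732/2632 = 27.8% → Line 1
Swing shift: the new line 205/225 = 91.1%, Line 1 67/88 = 76.1% → the new line
Night shift: the new line 261/719 = 36.3%, Line 1 296/649 = 45.6% → Line 1
Overall: the new line 816/2655 = 30.7%, Line 1 1095/3369 = 32.5% → Line 1
Neither sweeps: the new line wins 1 of 3 groups, Line 1 wins 2. Line 1 wins overall but not every group — no Simpson reversal.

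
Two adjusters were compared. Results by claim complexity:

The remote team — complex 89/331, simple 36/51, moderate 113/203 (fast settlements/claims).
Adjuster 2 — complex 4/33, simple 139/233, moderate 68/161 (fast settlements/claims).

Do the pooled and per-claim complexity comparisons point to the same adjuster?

No

Complex: the remote team 89/331 = 26.9%, Adjuster 2 4/33 = 12.1% → the remote team
Simple: the remote team 36/51 = 70.6%, Adjuster 2 139/233 = 59.7% → the remote team
Moderate: the remote team 113/203 = 55.7%, Adjuster 2 68/161 = 42.2% → the remote team
Overall: the remote team 238/585 = 40.7%, Adjuster 2 211/427 = 49.4% → Adjuster 2
The remote team wins each claim group but Adjuster 2 wins overall — the comparison reverses. The remote team's claims skew toward complex, which has a lower base rate.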